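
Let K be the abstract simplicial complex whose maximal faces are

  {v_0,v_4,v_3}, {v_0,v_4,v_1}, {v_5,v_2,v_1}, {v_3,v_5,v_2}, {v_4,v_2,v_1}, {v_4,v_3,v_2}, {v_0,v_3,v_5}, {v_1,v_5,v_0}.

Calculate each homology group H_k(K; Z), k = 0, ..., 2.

We work with the vertex ordering v_0 < v_1 < v_2 < v_3 < v_4 < v_5. The simplices of K, each written with vertices in increasing order, are:

  0-simplices (6): [v_0], [v_1], [v_2], [v_3], [v_4], [v_5]
  1-simplices (12): [v_0,v_1], [v_0,v_3], [v_0,v_4], [v_0,v_5], [v_1,v_2], [v_1,v_4], [v_1,v_5], [v_2,v_3], [v_2,v_4], [v_2,v_5], [v_3,v_4], [v_3,v_5]
  2-simplices (8): [v_0,v_1,v_4], [v_0,v_1,v_5], [v_0,v_3,v_4], [v_0,v_3,v_5], [v_1,v_2,v_4], [v_1,v_2,v_5], [v_2,v_3,v_4], [v_2,v_3,v_5]

Hence C_0 ≅ Z^6, C_1 ≅ Z^12, C_2 ≅ Z^8.

∂_1: C_1 → C_0 maps an edge to its endpoints' difference, ∂[p,q] = q − p. For instance
  ∂[v_3,v_4] = [v_4] − [v_3].
As a 6×12 matrix over Z this has rank 5, with invariant factors (1,1,1,1,1).

The boundary map ∂_2: C_2 → C_1 sends each 2-simplex [p,q,r] to [q,r] − [p,r] + [p,q]. For instance
  ∂[v_0,v_3,v_4] = [v_3,v_4] − [v_0,v_4] + [v_0,v_3],
  ∂[v_0,v_1,v_4] = [v_1,v_4] − [v_0,v_4] + [v_0,v_1].
The resulting 12×8 matrix has rank 7, and its Smith normal form has invariant factors (1,1,1,1,1,1,1).

Now H_k = ker ∂_k / im ∂_{k+1}, so:

  H_0: rank C_0 − rank ∂_1 = 6 − 5 = 1, and the invariant factors of ∂_1 are all 1, so H_0 = Z.
  H_1: rank ker ∂_1 − rank ∂_2 = (12 − 5) − 7 = 0, and the invariant factors of ∂_2 are all 1, so H_1 = 0.
  H_2: rank ker ∂_2 − rank ∂_3 = (8 − 7) − 0 = 1, and there is no ∂_3, so H_2 = Z.

H_0 = Z,  H_1 = 0,  H_2 = Z.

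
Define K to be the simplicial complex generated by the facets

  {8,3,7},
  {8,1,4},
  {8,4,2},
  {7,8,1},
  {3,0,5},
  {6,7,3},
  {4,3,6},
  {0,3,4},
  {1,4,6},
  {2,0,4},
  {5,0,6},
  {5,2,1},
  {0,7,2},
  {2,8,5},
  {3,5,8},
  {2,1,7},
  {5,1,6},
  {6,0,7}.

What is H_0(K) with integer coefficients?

Order the vertices as 0 < 1 < 2 < 3 < 4 < 5 < 6 < 7 < 8. Listing each simplex with vertices in this order, K has dimension 2 with simplices:

  0-simplices (9): [0], [1], [2], [3], [4], [5], [6], [7], [8]
  1-simplices (27): (27 of them)
  2-simplices (18): [0,2,4], [0,2,7], [0,3,4], [0,3,5], [0,5,6], [0,6,7], [1,2,5], [1,2,7], [1,4,6], [1,4,8], [1,5,6], [1,7,8], [2,4,8], [2,5,8], [3,4,6], [3,5,8], [3,6,7], [3,7,8]

so the chain groups are C_0 ≅ Z^9, C_1 ≅ Z^27, C_2 ≅ Z^18.

∂_1: C_1 → C_0 sends each edge [p,q] (with p < q) to q − p. For instance
  ∂[0,4] = [4] − [0].
The resulting 9×27 matrix has rank 8, and its Smith normal form has invariant factors (1,1,1,1,1,1,1,1).

The boundary map ∂_2: C_2 → C_1 maps a triangle to the signed sum of its edges. For instance
  ∂[1,2,5] = [2,5] − [1,5] + [1,2],
  ∂[3,7,8] = [7,8] − [3,8] + [3,7].
The resulting 27×18 matrix has rank 18, and its Smith normal form has invariant factors (1,1,1,1,1,1,1,1,1,1,1,1,1,1,1,1,1,2).

Reading off H_k = ker ∂_k / im ∂_{k+1}:

  H_0: rank C_0 − rank ∂_1 = 9 − 8 = 1, and the invariant factors of ∂_1 are all 1, so H_0 = Z.

H_0 = Z.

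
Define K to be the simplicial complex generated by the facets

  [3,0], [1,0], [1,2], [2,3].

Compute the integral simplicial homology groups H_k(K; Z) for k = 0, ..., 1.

Take the total order 0 < 1 < 2 < 3 on the vertex set. Then K (dimension 1) consists of the simplices:

  0-simplices (4): [0], [1], [2], [3]
  1-simplices (4): [0,1], [0,3], [1,2], [2,3]

so the chain groups are C_0 ≅ Z^4, C_1 ≅ Z^4.

The boundary map ∂_1: C_1 → C_0 sends each edge [p,q] (with p < q) to q − p.
As a 4×4 matrix over Z this has rank 3, with invariant factors (1,1,1).

Now H_k = ker ∂_k / im ∂_{k+1}, so:

  H_0: rank C_0 − rank ∂_1 = 4 − 3 = 1, and the invariant factors of ∂_1 are all 1, so H_0 ≅ Z.
  H_1: rank ker ∂_1 − rank ∂_2 = (4 − 3) − 0 = 1, and there is no ∂_2, so H_1 ≅ Z.

H_0 ≅ Z,  H_1 ≅ Z.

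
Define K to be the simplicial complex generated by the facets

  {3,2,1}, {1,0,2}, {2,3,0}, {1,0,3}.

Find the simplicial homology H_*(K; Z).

H_0 = Z,  H_1 = 0,  H_2 = Z.

Order the vertices as 0 < 1 < 2 < 3. Listing each simplex with vertices in this order, K has dimension 2 with simplices:

  0-simplices (4): [0], [1], [2], [3]
  1-simplices (6): [0,1], [0,2], [0,3], [1,2], [1,3], [2,3]
  2-simplices (4): [0,1,2], [0,1,3], [0,2,3], [1,2,3]

so the chain groups are C_0 ≅ Z^4, C_1 ≅ Z^6, C_2 ≅ Z^4.

∂_1: C_1 → C_0 sends each edge [p,q] (with p < q) to q − p.
As a 4×6 matrix over Z this has rank 3, with invariant factors (1,1,1).

Boundary ∂_2: C_2 → C_1 sends each 2-simplex [p,q,r] to [q,r] − [p,r] + [p,q]. For instance
  ∂[0,2,3] = [2,3] − [0,3] + [0,2],
  ∂[1,2,3] = [2,3] − [1,3] + [1,2].
As a 6×4 matrix over Z this has rank 3, with invariant factors (1,1,1).

Reading off H_k = ker ∂_k / im ∂_{k+1}:

  H_0: rank C_0 − rank ∂_1 = 4 − 3 = 1, and the invariant factors of ∂_1 are all 1, so H_0 ≅ Z.
  H_1: rank ker ∂_1 − rank ∂_2 = (6 − 3) − 3 = 0, and the invariant factors of ∂_2 are all 1, so H_1 ≅ 0.
  H_2: rank ker ∂_2 − rank ∂_3 = (4 − 3) − 0 = 1, and there is no ∂_3, so H_2 ≅ Z.

As a check, the Euler characteristic is 4 − 6 + 4 = 2, which agrees with 1 − 0 + 1 = 2.
(K is a triangulation of the 2-sphere S^2.)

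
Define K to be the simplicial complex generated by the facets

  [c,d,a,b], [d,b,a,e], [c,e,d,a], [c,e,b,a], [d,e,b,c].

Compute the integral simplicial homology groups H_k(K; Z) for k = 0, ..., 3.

H_0 = Z,  H_1 = 0,  H_2 = 0,  H_3 = Z.

We work with the vertex ordering a < b < c < d < e. The simplices of K, each written with vertices in increasing order, are:

  0-simplices (5): a, b, c, d, e
  1-simplices (10): ab, ac, ad, ae, bc, bd, be, cd, ce, de
  2-simplices (10): abc, abd, abe, acd, ace, ade, bcd, bce, bde, cde
  3-simplices (5): abcd, abce, abde, acde, bcde

Hence C_0 ≅ Z^5, C_1 ≅ Z^10, C_2 ≅ Z^10, C_3 ≅ Z^5.

Boundary ∂_1: C_1 → C_0 maps an edge to its endpoints' difference, ∂[p,q] = q − p. For instance
  ∂be = e − b.
The 5×10 boundary matrix has rank 4 and Smith normal form diag(1,1,1,1).

The boundary map ∂_2: C_2 → C_1 acts by ∂[p,q,r] = [q,r] − [p,r] + [p,q]. For instance
  ∂acd = cd − ad + ac,
  ∂abd = bd − ad + ab.
This gives a 10×10 integer matrix of rank 6; reducing to Smith normal form yields diagonal entries (1,1,1,1,1,1).

Boundary ∂_3: C_3 → C_2 sends each 3-simplex σ to the alternating sum Σ_i (−1)^i (σ with its i-th vertex removed). For instance
  ∂bcde = cde − bde + bce − bcd,
  ∂abce = bce − ace + abe − abc.
The 10×5 boundary matrix has rank 4 and Smith normal form diag(1,1,1,1).

Reading off H_k = ker ∂_k / im ∂_{k+1}:

  H_0: rank C_0 − rank ∂_1 = 5 − 4 = 1, and the invariant factors of ∂_1 are all 1, so H_0 ≅ Z.
  H_1: rank ker ∂_1 − rank ∂_2 = (10 − 4) − 6 = 0, and the invariant factors of ∂_2 are all 1, so H_1 ≅ 0.
  H_2: rank ker ∂_2 − rank ∂_3 = (10 − 6) − 4 = 0, and the invariant factors of ∂_3 are all 1, so H_2 ≅ 0.
  H_3: rank ker ∂_3 − rank ∂_4 = (5 − 4) − 0 = 1, and there is no ∂_4, so H_3 ≅ Z.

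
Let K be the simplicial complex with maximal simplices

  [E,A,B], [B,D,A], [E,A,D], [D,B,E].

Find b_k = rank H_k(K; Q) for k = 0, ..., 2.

Take the total order A < B < D < E on the vertex set. Then K (dimension 2) consists of the simplices:

  0-simplices (4): A, B, D, E
  1-simplices (6): AB, AD, AE, BD, BE, DE
  2-simplices (4): ABD, ABE, ADE, BDE

so the chain groups are C_0 ≅ Z^4, C_1 ≅ Z^6, C_2 ≅ Z^4.

Boundary ∂_1: C_1 → C_0 maps an edge to its endpoints' difference, ∂[p,q] = q − p.
The resulting 4×6 matrix has rank 3, and its Smith normal form has invariant factors (1,1,1).

∂_2: C_2 → C_1 maps a triangle to the signed sum of its edges. For instance
  ∂ADE = DE − AE + AD,
  ∂BDE = DE − BE + BD.
As a 6×4 matrix over Z this has rank 3, with invariant factors (1,1,1).

Computing H_k = (kernel of ∂_k) / (image of ∂_{k+1}):

  H_0: rank C_0 − rank ∂_1 = 4 − 3 = 1, and the invariant factors of ∂_1 are all 1, so H_0 = Z.
  H_1: rank ker ∂_1 − rank ∂_2 = (6 − 3) − 3 = 0, and the invariant factors of ∂_2 are all 1, so H_1 = 0.
  H_2: rank ker ∂_2 − rank ∂_3 = (4 − 3) − 0 = 1, and there is no ∂_3, so H_2 = Z.

Hence the Betti numbers are b_0 = 1, b_1 = 0, b_2 = 1.

b_0 = 1, b_1 = 0, b_2 = 1.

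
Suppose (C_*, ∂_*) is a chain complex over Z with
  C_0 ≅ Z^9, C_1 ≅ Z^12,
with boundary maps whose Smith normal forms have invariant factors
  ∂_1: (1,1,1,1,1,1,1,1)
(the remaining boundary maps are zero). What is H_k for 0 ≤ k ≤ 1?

H_0 ≅ Z,  H_1 ≅ Z^4.

H_0: b_0 = 9 − 0 − 8 = 1; torsion from ∂_1 factors > 1: none. So H_0 ≅ Z.
H_1: b_1 = 12 − 8 − 0 = 4; torsion from ∂_2 factors > 1: none. So H_1 ≅ Z^4.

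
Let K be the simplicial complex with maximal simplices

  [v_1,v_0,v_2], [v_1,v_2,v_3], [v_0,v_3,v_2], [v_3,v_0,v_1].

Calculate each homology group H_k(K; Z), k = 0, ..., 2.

H_0 = Z,  H_1 = 0,  H_2 = Z.

K has 4 vertices, 6 edges, 4 triangles.
rank ∂_0 = 0, rank ∂_1 = 3 ⇒ b_0 = 4 − 0 − 3 = 1; all invariant factors of ∂_1 are 1 so no torsion. So H_0 = Z.
rank ∂_1 = 3, rank ∂_2 = 3 ⇒ b_1 = 6 − 3 − 3 = 0; all invariant factors of ∂_2 are 1 so no torsion. So H_1 = 0.
rank ∂_2 = 3, rank ∂_3 = 0 ⇒ b_2 = 4 − 3 − 0 = 1. So H_2 = Z.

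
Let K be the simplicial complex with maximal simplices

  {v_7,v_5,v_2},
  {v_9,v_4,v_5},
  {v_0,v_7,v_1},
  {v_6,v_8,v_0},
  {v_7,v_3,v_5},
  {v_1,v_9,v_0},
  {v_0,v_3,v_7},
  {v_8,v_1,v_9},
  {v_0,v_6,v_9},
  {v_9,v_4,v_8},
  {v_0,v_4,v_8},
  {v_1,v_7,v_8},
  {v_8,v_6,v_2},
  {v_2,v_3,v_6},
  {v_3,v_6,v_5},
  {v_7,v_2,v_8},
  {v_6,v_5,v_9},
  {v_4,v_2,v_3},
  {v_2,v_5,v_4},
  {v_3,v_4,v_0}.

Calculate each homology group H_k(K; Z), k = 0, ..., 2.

Order the vertices as v_0 < v_1 < v_2 < v_3 < v_4 < v_5 < v_6 < v_7 < v_8 < v_9. Listing each simplex with vertices in this order, K has dimension 2 with simplices:

  0-simplices (10): [v_0], [v_1], [v_2], [v_3], [v_4], [v_5], [v_6], [v_7], [v_8], [v_9]
  1-simplices (30): (30 of them)
  2-simplices (20): (20 of them)

Hence C_0 ≅ Z^10, C_1 ≅ Z^30, C_2 ≅ Z^20.

The boundary map ∂_1: C_1 → C_0 sends each edge [p,q] (with p < q) to q − p.
As a 10×30 matrix over Z this has rank 9, with invariant factors (1,1,1,1,1,1,1,1,1).

∂_2: C_2 → C_1 sends each 2-simplex [p,q,r] to [q,r] − [p,r] + [p,q]. For instance
  ∂[v_3,v_5,v_7] = [v_5,v_7] − [v_3,v_7] + [v_3,v_5],
  ∂[v_2,v_3,v_4] = [v_3,v_4] − [v_2,v_4] + [v_2,v_3].
The resulting 30×20 matrix has rank 20, and its Smith normal form has invariant factors (1,1,1,1,1,1,1,1,1,1,1,1,1,1,1,1,1,1,1,2).

From H_k ≅ ker(∂_k) / im(∂_{k+1}) we obtain:

  H_0: rank C_0 − rank ∂_1 = 10 − 9 = 1, and the invariant factors of ∂_1 are all 1, so H_0 = Z.
  H_1: rank ker ∂_1 − rank ∂_2 = (30 − 9) − 20 = 1, and ∂_2 has invariant factor 2 > 1, so H_1 = Z ⊕ Z/2.
  H_2: rank ker ∂_2 − rank ∂_3 = (20 − 20) − 0 = 0, and there is no ∂_3, so H_2 = 0.

As a check, the Euler characteristic is 10 − 30 + 20 = 0, which agrees with 1 − 1 + 0 = 0.

H_0 ≅ Z,  H_1 ≅ Z ⊕ Z/2,  H_2 = 0.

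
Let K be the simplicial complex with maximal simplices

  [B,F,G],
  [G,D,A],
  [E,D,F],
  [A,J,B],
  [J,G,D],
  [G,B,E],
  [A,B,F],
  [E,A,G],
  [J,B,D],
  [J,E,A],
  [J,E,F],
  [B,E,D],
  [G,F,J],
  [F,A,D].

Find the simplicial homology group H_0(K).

H_0 ≅ Z.

Fix the vertex order A < B < D < E < F < G < J and write every simplex with vertices in increasing order. Then dim K = 2 and the simplices of K are:

  0-simplices (7): A, B, D, E, F, G, J
  1-simplices (21): AB, AD, AE, AF, AG, AJ, BD, BE, BF, BG, BJ, DE, DF, DG, DJ, EF, EG, EJ, FG, FJ, GJ
  2-simplices (14): ABF, ABJ, ADF, ADG, AEG, AEJ, BDE, BDJ, BEG, BFG, DEF, DGJ, EFJ, FGJ

Hence C_0 ≅ Z^7, C_1 ≅ Z^21, C_2 ≅ Z^14.

The boundary map ∂_1: C_1 → C_0 sends each edge [p,q] (with p < q) to q − p. For instance
  ∂GJ = J − G.
The 7×21 boundary matrix has rank 6 and Smith normal form diag(1,1,1,1,1,1).

∂_2: C_2 → C_1 maps a triangle to the signed sum of its edges. For instance
  ∂AEG = EG − AG + AE,
  ∂DGJ = GJ − DJ + DG.
The 21×14 boundary matrix has rank 13 and Smith normal form diag(1,1,1,1,1,1,1,1,1,1,1,1,1).

Reading off H_k = ker ∂_k / im ∂_{k+1}:

  H_0: rank C_0 − rank ∂_1 = 7 − 6 = 1, and the invariant factors of ∂_1 are all 1, so H_0 ≅ Z.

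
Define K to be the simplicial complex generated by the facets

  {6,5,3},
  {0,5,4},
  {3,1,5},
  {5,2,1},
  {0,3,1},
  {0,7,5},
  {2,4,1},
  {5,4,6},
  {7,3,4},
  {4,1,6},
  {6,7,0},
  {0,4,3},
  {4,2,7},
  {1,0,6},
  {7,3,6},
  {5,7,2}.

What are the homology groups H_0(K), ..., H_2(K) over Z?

Order the vertices as 0 < 1 < 2 < 3 < 4 < 5 < 6 < 7. Listing each simplex with vertices in this order, K has dimension 2 with simplices:

  0-simplices (8): [0], [1], [2], [3], [4], [5], [6], [7]
  1-simplices (24): (24 of them)
  2-simplices (16): [0,1,3], [0,1,6], [0,3,4], [0,4,5], [0,5,7], [0,6,7], [1,2,4], [1,2,5], [1,3,5], [1,4,6], [2,4,7], [2,5,7], [3,4,7], [3,5,6], [3,6,7], [4,5,6]

so the chain groups are C_0 ≅ Z^8, C_1 ≅ Z^24, C_2 ≅ Z^16.

The boundary map ∂_1: C_1 → C_0 is given by ∂[p,q] = [q] − [p].
This gives a 8×24 integer matrix of rank 7; reducing to Smith normal form yields diagonal entries (1,1,1,1,1,1,1).

Boundary ∂_2: C_2 → C_1 sends each 2-simplex [p,q,r] to [q,r] − [p,r] + [p,q]. For instance
  ∂[1,3,5] = [3,5] − [1,5] + [1,3],
  ∂[0,1,3] = [1,3] − [0,3] + [0,1].
This gives a 24×16 integer matrix of rank 15; reducing to Smith normal form yields diagonal entries (1,1,1,1,1,1,1,1,1,1,1,1,1,1,1).

Reading off H_k = ker ∂_k / im ∂_{k+1}:

  H_0: rank C_0 − rank ∂_1 = 8 − 7 = 1, and the invariant factors of ∂_1 are all 1, so H_0 ≅ Z.
  H_1: rank ker ∂_1 − rank ∂_2 = (24 − 7) − 15 = 2, and the invariant factors of ∂_2 are all 1, so H_1 ≅ Z^2.
  H_2: rank ker ∂_2 − rank ∂_3 = (16 − 15) − 0 = 1, and there is no ∂_3, so H_2 ≅ Z.

H_0 ≅ Z,  H_1 ≅ Z^2,  H_2 ≅ Z.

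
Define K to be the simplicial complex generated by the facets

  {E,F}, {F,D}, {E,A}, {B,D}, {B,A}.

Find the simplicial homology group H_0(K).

Fix the vertex order A < B < D < E < F and write every simplex with vertices in increasing order. Then dim K = 1 and the simplices of K are:

  0-simplices (5): A, B, D, E, F
  1-simplices (5): AB, AE, BD, DF, EF

Hence C_0 ≅ Z^5, C_1 ≅ Z^5.

The boundary map ∂_1: C_1 → C_0 maps an edge to its endpoints' difference, ∂[p,q] = q − p.
This gives a 5×5 integer matrix of rank 4; reducing to Smith normal form yields diagonal entries (1,1,1,1).

From H_k ≅ ker(∂_k) / im(∂_{k+1}) we obtain:

  H_0: rank C_0 − rank ∂_1 = 5 − 4 = 1, and the invariant factors of ∂_1 are all 1, so H_0 = Z.

(K is a triangulation of the circle S^1.)

H_0 ≅ Z.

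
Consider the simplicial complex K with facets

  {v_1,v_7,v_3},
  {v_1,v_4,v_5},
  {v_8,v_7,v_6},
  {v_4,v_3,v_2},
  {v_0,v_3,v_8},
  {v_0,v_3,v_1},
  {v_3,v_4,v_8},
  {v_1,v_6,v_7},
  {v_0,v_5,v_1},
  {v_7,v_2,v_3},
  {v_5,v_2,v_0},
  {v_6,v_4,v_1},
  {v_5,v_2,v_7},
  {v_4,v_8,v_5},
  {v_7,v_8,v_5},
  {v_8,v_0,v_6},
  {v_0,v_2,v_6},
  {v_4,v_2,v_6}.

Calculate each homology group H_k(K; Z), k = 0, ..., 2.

We work with the vertex ordering v_0 < v_1 < v_2 < v_3 < v_4 < v_5 < v_6 < v_7 < v_8. The simplices of K, each written with vertices in increasing order, are:

  0-simplices (9): [v_0], [v_1], [v_2], [v_3], [v_4], [v_5], [v_6], [v_7], [v_8]
  1-simplices (27): (27 of them)
  2-simplices (18): (18 of them)

so the chain groups are C_0 ≅ Z^9, C_1 ≅ Z^27, C_2 ≅ Z^18.

Boundary ∂_1: C_1 → C_0 maps an edge to its endpoints' difference, ∂[p,q] = q − p.
The 9×27 boundary matrix has rank 8 and Smith normal form diag(1,1,1,1,1,1,1,1).

∂_2: C_2 → C_1 sends each 2-simplex [p,q,r] to [q,r] − [p,r] + [p,q]. For instance
  ∂[v_0,v_3,v_8] = [v_3,v_8] − [v_0,v_8] + [v_0,v_3],
  ∂[v_1,v_4,v_5] = [v_4,v_5] − [v_1,v_5] + [v_1,v_4].
As a 27×18 matrix over Z this has rank 17, with invariant factors (1,1,1,1,1,1,1,1,1,1,1,1,1,1,1,1,1).

From H_k ≅ ker(∂_k) / im(∂_{k+1}) we obtain:

  H_0: rank C_0 − rank ∂_1 = 9 − 8 = 1, and the invariant factors of ∂_1 are all 1, so H_0 = Z.
  H_1: rank ker ∂_1 − rank ∂_2 = (27 − 8) − 17 = 2, and the invariant factors of ∂_2 are all 1, so H_1 = Z^2.
  H_2: rank ker ∂_2 − rank ∂_3 = (18 − 17) − 0 = 1, and there is no ∂_3, so H_2 = Z.

H_0 ≅ Z,  H_1 ≅ Z^2,  H_2 ≅ Z.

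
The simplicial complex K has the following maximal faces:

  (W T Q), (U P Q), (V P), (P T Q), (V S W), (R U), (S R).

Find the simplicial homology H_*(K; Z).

H_0 = Z,  H_1 = Z^2,  H_2 = 0.

Take the total order P < Q < R < S < T < U < V < W on the vertex set. Then K (dimension 2) consists of the simplices:

  0-simplices (8): P, Q, R, S, T, U, V, W
  1-simplices (13): PQ, PT, PU, PV, QT, QU, QW, RS, RU, SV, SW, TW, VW
  2-simplices (4): PQT, PQU, QTW, SVW

giving chain groups C_0 ≅ Z^8, C_1 ≅ Z^13, C_2 ≅ Z^4.

The boundary map ∂_1: C_1 → C_0 sends each edge [p,q] (with p < q) to q − p. For instance
  ∂PU = U − P.
As a 8×13 matrix over Z this has rank 7, with invariant factors (1,1,1,1,1,1,1).

∂_2: C_2 → C_1 sends each 2-simplex [p,q,r] to [q,r] − [p,r] + [p,q]. For instance
  ∂QTW = TW − QW + QT,
  ∂SVW = VW − SW + SV.
The 13×4 boundary matrix has rank 4 and Smith normal form diag(1,1,1,1).

Computing H_k = (kernel of ∂_k) / (image of ∂_{k+1}):

  H_0: rank C_0 − rank ∂_1 = 8 − 7 = 1, and the invariant factors of ∂_1 are all 1, so H_0 ≅ Z.
  H_1: rank ker ∂_1 − rank ∂_2 = (13 − 7) − 4 = 2, and the invariant factors of ∂_2 are all 1, so H_1 ≅ Z^2.
  H_2: rank ker ∂_2 − rank ∂_3 = (4 − 4) − 0 = 0, and there is no ∂_3, so H_2 ≅ 0.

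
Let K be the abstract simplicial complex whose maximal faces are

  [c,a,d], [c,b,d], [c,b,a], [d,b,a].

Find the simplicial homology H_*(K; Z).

Fix the vertex order a < b < c < d and write every simplex with vertices in increasing order. Then dim K = 2 and the simplices of K are:

  0-simplices (4): a, b, c, d
  1-simplices (6): ab, ac, ad, bc, bd, cd
  2-simplices (4): abc, abd, acd, bcd

Hence C_0 ≅ Z^4, C_1 ≅ Z^6, C_2 ≅ Z^4.

∂_1: C_1 → C_0 sends each edge [p,q] (with p < q) to q − p.
This gives a 4×6 integer matrix of rank 3; reducing to Smith normal form yields diagonal entries (1,1,1).

∂_2: C_2 → C_1 maps a triangle to the signed sum of its edges. For instance
  ∂acd = cd − ad + ac,
  ∂abd = bd − ad + ab.
This gives a 6×4 integer matrix of rank 3; reducing to Smith normal form yields diagonal entries (1,1,1).

From H_k ≅ ker(∂_k) / im(∂_{k+1}) we obtain:

  H_0: rank C_0 − rank ∂_1 = 4 − 3 = 1, and the invariant factors of ∂_1 are all 1, so H_0 ≅ Z.
  H_1: rank ker ∂_1 − rank ∂_2 = (6 − 3) − 3 = 0, and the invariant factors of ∂_2 are all 1, so H_1 ≅ 0.
  H_2: rank ker ∂_2 − rank ∂_3 = (4 − 3) − 0 = 1, and there is no ∂_3, so H_2 ≅ Z.

H_0 ≅ Z,  H_1 = 0,  H_2 ≅ Z.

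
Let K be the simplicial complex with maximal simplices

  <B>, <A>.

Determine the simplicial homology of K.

K has 2 vertices.
rank ∂_0 = 0, rank ∂_1 = 0 ⇒ b_0 = 2 − 0 − 0 = 2. So H_0 ≅ Z^2.

H_0 = Z^2.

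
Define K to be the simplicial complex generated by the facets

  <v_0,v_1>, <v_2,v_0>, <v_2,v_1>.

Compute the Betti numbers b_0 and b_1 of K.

b_0 = 1, b_1 = 1.

Take the total order v_0 < v_1 < v_2 on the vertex set. Then K (dimension 1) consists of the simplices:

  0-simplices (3): [v_0], [v_1], [v_2]
  1-simplices (3): [v_0,v_1], [v_0,v_2], [v_1,v_2]

Hence C_0 ≅ Z^3, C_1 ≅ Z^3.

∂_1: C_1 → C_0 maps an edge to its endpoints' difference, ∂[p,q] = q − p. For instance
  ∂[v_0,v_1] = [v_1] − [v_0].
The 3×3 boundary matrix has rank 2 and Smith normal form diag(1,1).

Reading off H_k = ker ∂_k / im ∂_{k+1}:

  H_0: rank C_0 − rank ∂_1 = 3 − 2 = 1, and the invariant factors of ∂_1 are all 1, so H_0 ≅ Z.
  H_1: rank ker ∂_1 − rank ∂_2 = (3 − 2) − 0 = 1, and there is no ∂_2, so H_1 ≅ Z.

As a check, the Euler characteristic is 3 − 3 = 0, which agrees with 1 − 1 = 0.

Hence the Betti numbers are b_0 = 1, b_1 = 1.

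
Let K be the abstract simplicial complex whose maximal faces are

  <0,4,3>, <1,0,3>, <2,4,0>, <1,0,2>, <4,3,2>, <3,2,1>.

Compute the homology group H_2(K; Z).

H_2 ≅ Z.

We work with the vertex ordering 0 < 1 < 2 < 3 < 4. The simplices of K, each written with vertices in increasing order, are:

  0-simplices (5): [0], [1], [2], [3], [4]
  1-simplices (9): [0,1], [0,2], [0,3], [0,4], [1,2], [1,3], [2,3], [2,4], [3,4]
  2-simplices (6): [0,1,2], [0,1,3], [0,2,4], [0,3,4], [1,2,3], [2,3,4]

Hence C_0 ≅ Z^5, C_1 ≅ Z^9, C_2 ≅ Z^6.

Boundary ∂_1: C_1 → C_0 is given by ∂[p,q] = [q] − [p].
This gives a 5×9 integer matrix of rank 4; reducing to Smith normal form yields diagonal entries (1,1,1,1).

∂_2: C_2 → C_1 acts by ∂[p,q,r] = [q,r] − [p,r] + [p,q]. For instance
  ∂[0,3,4] = [3,4] − [0,4] + [0,3],
  ∂[1,2,3] = [2,3] − [1,3] + [1,2].
The 9×6 boundary matrix has rank 5 and Smith normal form diag(1,1,1,1,1).

Computing H_k = (kernel of ∂_k) / (image of ∂_{k+1}):

  H_2: rank ker ∂_2 − rank ∂_3 = (6 − 5) − 0 = 1, and there is no ∂_3, so H_2 ≅ Z.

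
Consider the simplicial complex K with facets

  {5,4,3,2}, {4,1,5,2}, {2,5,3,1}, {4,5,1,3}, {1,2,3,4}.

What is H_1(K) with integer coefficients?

H_1 = 0.

Fix the vertex order 1 < 2 < 3 < 4 < 5 and write every simplex with vertices in increasing order. Then dim K = 3 and the simplices of K are:

  0-simplices (5): [1], [2], [3], [4], [5]
  1-simplices (10): [1,2], [1,3], [1,4], [1,5], [2,3], [2,4], [2,5], [3,4], [3,5], [4,5]
  2-simplices (10): [1,2,3], [1,2,4], [1,2,5], [1,3,4], [1,3,5], [1,4,5], [2,3,4], [2,3,5], [2,4,5], [3,4,5]
  3-simplices (5): [1,2,3,4], [1,2,3,5], [1,2,4,5], [1,3,4,5], [2,3,4,5]

so the chain groups are C_0 ≅ Z^5, C_1 ≅ Z^10, C_2 ≅ Z^10, C_3 ≅ Z^5.

∂_1: C_1 → C_0 is given by ∂[p,q] = [q] − [p].
As a 5×10 matrix over Z this has rank 4, with invariant factors (1,1,1,1).

∂_2: C_2 → C_1 maps a triangle to the signed sum of its edges. For instance
  ∂[2,4,5] = [4,5] − [2,5] + [2,4],
  ∂[1,2,4] = [2,4] − [1,4] + [1,2].
As a 10×10 matrix over Z this has rank 6, with invariant factors (1,1,1,1,1,1).

The boundary map ∂_3: C_3 → C_2 sends each 3-simplex σ to the alternating sum Σ_i (−1)^i (σ with its i-th vertex removed). For instance
  ∂[1,3,4,5] = [3,4,5] − [1,4,5] + [1,3,5] − [1,3,4],
  ∂[1,2,4,5] = [2,4,5] − [1,4,5] + [1,2,5] − [1,2,4].
The resulting 10×5 matrix has rank 4, and its Smith normal form has invariant factors (1,1,1,1).

Reading off H_k = ker ∂_k / im ∂_{k+1}:

  H_1: rank ker ∂_1 − rank ∂_2 = (10 − 4) − 6 = 0, and the invariant factors of ∂_2 are all 1, so H_1 = 0.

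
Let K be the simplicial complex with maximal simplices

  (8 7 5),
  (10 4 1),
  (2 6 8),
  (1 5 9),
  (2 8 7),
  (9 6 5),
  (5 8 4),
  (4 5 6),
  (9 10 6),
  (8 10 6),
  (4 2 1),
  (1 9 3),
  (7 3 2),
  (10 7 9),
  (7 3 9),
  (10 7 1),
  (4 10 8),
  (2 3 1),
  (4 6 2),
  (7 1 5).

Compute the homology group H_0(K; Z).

K has 10 vertices, 30 edges, 20 triangles.
rank ∂_0 = 0, rank ∂_1 = 9 ⇒ b_0 = 10 − 0 − 9 = 1; all invariant factors of ∂_1 are 1 so no torsion. So H_0 = Z.

H_0 ≅ Z.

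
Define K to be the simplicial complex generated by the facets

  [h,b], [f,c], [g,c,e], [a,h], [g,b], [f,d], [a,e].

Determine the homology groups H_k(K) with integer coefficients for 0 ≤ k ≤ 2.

H_0 = Z,  H_1 = Z,  H_2 = 0.

Order the vertices as a < b < c < d < e < f < g < h. Listing each simplex with vertices in this order, K has dimension 2 with simplices:

  0-simplices (8): a, b, c, d, e, f, g, h
  1-simplices (9): ae, ah, bg, bh, ce, cf, cg, df, eg
  2-simplices (1): ceg

so the chain groups are C_0 ≅ Z^8, C_1 ≅ Z^9, C_2 ≅ Z^1.

Boundary ∂_1: C_1 → C_0 maps an edge to its endpoints' difference, ∂[p,q] = q − p. For instance
  ∂df = f − d.
As a 8×9 matrix over Z this has rank 7, with invariant factors (1,1,1,1,1,1,1).

∂_2: C_2 → C_1 acts by ∂[p,q,r] = [q,r] − [p,r] + [p,q]. For instance
  ∂ceg = eg − cg + ce.
As a 9×1 matrix over Z this has rank 1, with invariant factors (1).

Now H_k = ker ∂_k / im ∂_{k+1}, so:

  H_0: rank C_0 − rank ∂_1 = 8 − 7 = 1, and the invariant factors of ∂_1 are all 1, so H_0 ≅ Z.
  H_1: rank ker ∂_1 − rank ∂_2 = (9 − 7) − 1 = 1, and the invariant factors of ∂_2 are all 1, so H_1 ≅ Z.
  H_2: rank ker ∂_2 − rank ∂_3 = (1 − 1) − 0 = 0, and there is no ∂_3, so H_2 ≅ 0.

As a check, the Euler characteristic is 8 − 9 + 1 = 0, which agrees with 1 − 1 + 0 = 0.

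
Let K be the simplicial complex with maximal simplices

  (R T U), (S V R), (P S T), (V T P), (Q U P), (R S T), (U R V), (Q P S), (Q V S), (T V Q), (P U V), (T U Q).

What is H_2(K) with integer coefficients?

H_2 ≅ 0.

Take the total order P < Q < R < S < T < U < V on the vertex set. Then K (dimension 2) consists of the simplices:

  0-simplices (7): P, Q, R, S, T, U, V
  1-simplices (18): PQ, PS, PT, PU, PV, QS, QT, QU, QV, RS, RT, RU, RV, ST, SV, TU, TV, UV
  2-simplices (12): PQS, PQU, PST, PTV, PUV, QSV, QTU, QTV, RST, RSV, RTU, RUV

so the chain groups are C_0 ≅ Z^7, C_1 ≅ Z^18, C_2 ≅ Z^12.

The boundary map ∂_1: C_1 → C_0 maps an edge to its endpoints' difference, ∂[p,q] = q − p.
The 7×18 boundary matrix has rank 6 and Smith normal form diag(1,1,1,1,1,1).

The boundary map ∂_2: C_2 → C_1 maps a triangle to the signed sum of its edges. For instance
  ∂RSV = SV − RV + RS,
  ∂PST = ST − PT + PS.
The 18×12 boundary matrix has rank 12 and Smith normal form diag(1,1,1,1,1,1,1,1,1,1,1,2).

Now H_k = ker ∂_k / im ∂_{k+1}, so:

  H_2: rank ker ∂_2 − rank ∂_3 = (12 − 12) − 0 = 0, and there is no ∂_3, so H_2 = 0.

(K is a triangulation of the real projective plane RP^2.)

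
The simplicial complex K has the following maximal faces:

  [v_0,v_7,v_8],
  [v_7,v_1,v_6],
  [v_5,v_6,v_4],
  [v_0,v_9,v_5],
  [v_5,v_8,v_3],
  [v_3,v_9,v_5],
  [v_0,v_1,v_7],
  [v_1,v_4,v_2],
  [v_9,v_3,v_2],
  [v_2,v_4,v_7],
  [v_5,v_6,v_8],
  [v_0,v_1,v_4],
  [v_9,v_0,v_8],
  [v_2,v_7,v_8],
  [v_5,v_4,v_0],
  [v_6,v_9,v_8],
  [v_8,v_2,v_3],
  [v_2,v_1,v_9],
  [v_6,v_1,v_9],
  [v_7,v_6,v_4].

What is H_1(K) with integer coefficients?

H_1 = Z × Z/2.

K has 10 vertices, 30 edges, 20 triangles.
rank ∂_1 = 9, rank ∂_2 = 20 ⇒ b_1 = 30 − 9 − 20 = 1; ∂_2 has invariant factor(s) [2] giving torsion. So H_1 = Z × Z/2.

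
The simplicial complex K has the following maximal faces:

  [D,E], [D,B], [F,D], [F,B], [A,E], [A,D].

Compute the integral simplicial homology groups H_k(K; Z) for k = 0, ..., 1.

H_0 ≅ Z,  H_1 ≅ Z^2.

Fix the vertex order A < B < D < E < F and write every simplex with vertices in increasing order. Then dim K = 1 and the simplices of K are:

  0-simplices (5): A, B, D, E, F
  1-simplices (6): AD, AE, BD, BF, DE, DF

so the chain groups are C_0 ≅ Z^5, C_1 ≅ Z^6.

The boundary map ∂_1: C_1 → C_0 sends each edge [p,q] (with p < q) to q − p. For instance
  ∂AD = D − A.
This gives a 5×6 integer matrix of rank 4; reducing to Smith normal form yields diagonal entries (1,1,1,1).

Computing H_k = (kernel of ∂_k) / (image of ∂_{k+1}):

  H_0: rank C_0 − rank ∂_1 = 5 − 4 = 1, and the invariant factors of ∂_1 are all 1, so H_0 ≅ Z.
  H_1: rank ker ∂_1 − rank ∂_2 = (6 − 4) − 0 = 2, and there is no ∂_2, so H_1 ≅ Z^2.

(K is a triangulation of a wedge of 2 circles.)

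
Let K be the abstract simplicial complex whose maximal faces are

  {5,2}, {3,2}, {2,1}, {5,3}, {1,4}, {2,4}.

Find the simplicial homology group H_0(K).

H_0 ≅ Z.

Order the vertices as 1 < 2 < 3 < 4 < 5. Listing each simplex with vertices in this order, K has dimension 1 with simplices:

  0-simplices (5): [1], [2], [3], [4], [5]
  1-simplices (6): [1,2], [1,4], [2,3], [2,4], [2,5], [3,5]

Hence C_0 ≅ Z^5, C_1 ≅ Z^6.

∂_1: C_1 → C_0 maps an edge to its endpoints' difference, ∂[p,q] = q − p. For instance
  ∂[1,4] = [4] − [1].
The resulting 5×6 matrix has rank 4, and its Smith normal form has invariant factors (1,1,1,1).

Now H_k = ker ∂_k / im ∂_{k+1}, so:

  H_0: rank C_0 − rank ∂_1 = 5 − 4 = 1, and the invariant factors of ∂_1 are all 1, so H_0 ≅ Z.

(K is a triangulation of a wedge of 2 circles.)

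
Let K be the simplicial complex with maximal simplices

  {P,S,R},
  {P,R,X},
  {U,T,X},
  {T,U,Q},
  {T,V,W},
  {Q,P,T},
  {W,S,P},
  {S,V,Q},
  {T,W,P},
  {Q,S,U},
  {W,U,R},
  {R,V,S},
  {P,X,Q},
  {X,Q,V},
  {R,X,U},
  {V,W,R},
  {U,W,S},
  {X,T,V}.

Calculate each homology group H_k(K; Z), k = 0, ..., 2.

H_0 ≅ Z,  H_1 ≅ Z × Z/2,  H_2 = 0.

Fix the vertex order P < Q < R < S < T < U < V < W < X and write every simplex with vertices in increasing order. Then dim K = 2 and the simplices of K are:

  0-simplices (9): P, Q, R, S, T, U, V, W, X
  1-simplices (27): PQ, PR, PS, PT, PW, PX, QS, QT, QU, QV, QX, RS, RU, RV, RW, RX, SU, SV, SW, TU, TV, TW, TX, UW, UX, VW, VX
  2-simplices (18): PQT, PQX, PRS, PRX, PSW, PTW, QSU, QSV, QTU, QVX, RSV, RUW, RUX, RVW, SUW, TUX, TVW, TVX

giving chain groups C_0 ≅ Z^9, C_1 ≅ Z^27, C_2 ≅ Z^18.

The boundary map ∂_1: C_1 → C_0 maps an edge to its endpoints' difference, ∂[p,q] = q − p. For instance
  ∂QU = U − Q.
As a 9×27 matrix over Z this has rank 8, with invariant factors (1,1,1,1,1,1,1,1).

Boundary ∂_2: C_2 → C_1 acts by ∂[p,q,r] = [q,r] − [p,r] + [p,q]. For instance
  ∂PQT = QT − PT + PQ,
  ∂PTW = TW − PW + PT.
This gives a 27×18 integer matrix of rank 18; reducing to Smith normal form yields diagonal entries (1,1,1,1,1,1,1,1,1,1,1,1,1,1,1,1,1,2).

Reading off H_k = ker ∂_k / im ∂_{k+1}:

  H_0: rank C_0 − rank ∂_1 = 9 − 8 = 1, and the invariant factors of ∂_1 are all 1, so H_0 = Z.
  H_1: rank ker ∂_1 − rank ∂_2 = (27 − 8) − 18 = 1, and ∂_2 has invariant factor 2 > 1, so H_1 = Z × Z/2.
  H_2: rank ker ∂_2 − rank ∂_3 = (18 − 18) − 0 = 0, and there is no ∂_3, so H_2 = 0.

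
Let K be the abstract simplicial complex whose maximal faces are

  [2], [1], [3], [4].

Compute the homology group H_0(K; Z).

H_0 = Z^4.

K has 4 vertices.
rank ∂_0 = 0, rank ∂_1 = 0 ⇒ b_0 = 4 − 0 − 0 = 4. So H_0 ≅ Z^4.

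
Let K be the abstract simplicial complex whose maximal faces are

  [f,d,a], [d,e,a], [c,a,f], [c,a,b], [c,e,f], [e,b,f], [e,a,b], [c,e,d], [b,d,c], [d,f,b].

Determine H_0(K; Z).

We work with the vertex ordering a < b < c < d < e < f. The simplices of K, each written with vertices in increasing order, are:

  0-simplices (6): a, b, c, d, e, f
  1-simplices (15): ab, ac, ad, ae, af, bc, bd, be, bf, cd, ce, cf, de, df, ef
  2-simplices (10): abc, abe, acf, ade, adf, bcd, bdf, bef, cde, cef

so the chain groups are C_0 ≅ Z^6, C_1 ≅ Z^15, C_2 ≅ Z^10.

Boundary ∂_1: C_1 → C_0 sends each edge [p,q] (with p < q) to q − p. For instance
  ∂df = f − d.
The 6×15 boundary matrix has rank 5 and Smith normal form diag(1,1,1,1,1).

Boundary ∂_2: C_2 → C_1 acts by ∂[p,q,r] = [q,r] − [p,r] + [p,q]. For instance
  ∂abe = be − ae + ab,
  ∂ade = de − ae + ad.
As a 15×10 matrix over Z this has rank 10, with invariant factors (1,1,1,1,1,1,1,1,1,2).

Reading off H_k = ker ∂_k / im ∂_{k+1}:

  H_0: rank C_0 − rank ∂_1 = 6 − 5 = 1, and the invariant factors of ∂_1 are all 1, so H_0 ≅ Z.

H_0 = Z.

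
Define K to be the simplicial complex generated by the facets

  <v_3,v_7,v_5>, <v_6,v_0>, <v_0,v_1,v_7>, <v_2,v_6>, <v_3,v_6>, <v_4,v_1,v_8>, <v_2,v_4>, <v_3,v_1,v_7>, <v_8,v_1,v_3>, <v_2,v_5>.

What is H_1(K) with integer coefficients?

Order the vertices as v_0 < v_1 < v_2 < v_3 < v_4 < v_5 < v_6 < v_7 < v_8. Listing each simplex with vertices in this order, K has dimension 2 with simplices:

  0-simplices (9): [v_0], [v_1], [v_2], [v_3], [v_4], [v_5], [v_6], [v_7], [v_8]
  1-simplices (16): (16 of them)
  2-simplices (5): [v_0,v_1,v_7], [v_1,v_3,v_7], [v_1,v_3,v_8], [v_1,v_4,v_8], [v_3,v_5,v_7]

Hence C_0 ≅ Z^9, C_1 ≅ Z^16, C_2 ≅ Z^5.

∂_1: C_1 → C_0 is given by ∂[p,q] = [q] − [p]. For instance
  ∂[v_1,v_3] = [v_3] − [v_1].
As a 9×16 matrix over Z this has rank 8, with invariant factors (1,1,1,1,1,1,1,1).

The boundary map ∂_2: C_2 → C_1 sends each 2-simplex [p,q,r] to [q,r] − [p,r] + [p,q]. For instance
  ∂[v_1,v_3,v_8] = [v_3,v_8] − [v_1,v_8] + [v_1,v_3],
  ∂[v_0,v_1,v_7] = [v_1,v_7] − [v_0,v_7] + [v_0,v_1].
This gives a 16×5 integer matrix of rank 5; reducing to Smith normal form yields diagonal entries (1,1,1,1,1).

Computing H_k = (kernel of ∂_k) / (image of ∂_{k+1}):

  H_1: rank ker ∂_1 − rank ∂_2 = (16 − 8) − 5 = 3, and the invariant factors of ∂_2 are all 1, so H_1 ≅ Z^3.

H_1 = Z^3.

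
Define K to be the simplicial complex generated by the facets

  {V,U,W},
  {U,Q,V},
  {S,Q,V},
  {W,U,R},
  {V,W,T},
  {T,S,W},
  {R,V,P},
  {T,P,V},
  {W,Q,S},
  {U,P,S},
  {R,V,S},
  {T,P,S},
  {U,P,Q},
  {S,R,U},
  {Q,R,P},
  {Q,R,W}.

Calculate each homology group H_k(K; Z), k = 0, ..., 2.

H_0 = Z,  H_1 = Z^2,  H_2 = Z.

We work with the vertex ordering P < Q < R < S < T < U < V < W. The simplices of K, each written with vertices in increasing order, are:

  0-simplices (8): P, Q, R, S, T, U, V, W
  1-simplices (24): PQ, PR, PS, PT, PU, PV, QR, QS, QU, QV, QW, RS, RU, RV, RW, ST, SU, SV, SW, TV, TW, UV, UW, VW
  2-simplices (16): PQR, PQU, PRV, PST, PSU, PTV, QRW, QSV, QSW, QUV, RSU, RSV, RUW, STW, TVW, UVW

Hence C_0 ≅ Z^8, C_1 ≅ Z^24, C_2 ≅ Z^16.

Boundary ∂_1: C_1 → C_0 is given by ∂[p,q] = [q] − [p]. For instance
  ∂QW = W − Q.
This gives a 8×24 integer matrix of rank 7; reducing to Smith normal form yields diagonal entries (1,1,1,1,1,1,1).

The boundary map ∂_2: C_2 → C_1 sends each 2-simplex [p,q,r] to [q,r] − [p,r] + [p,q]. For instance
  ∂PQU = QU − PU + PQ,
  ∂PTV = TV − PV + PT.
The resulting 24×16 matrix has rank 15, and its Smith normal form has invariant factors (1,1,1,1,1,1,1,1,1,1,1,1,1,1,1).

Computing H_k = (kernel of ∂_k) / (image of ∂_{k+1}):

  H_0: rank C_0 − rank ∂_1 = 8 − 7 = 1, and the invariant factors of ∂_1 are all 1, so H_0 ≅ Z.
  H_1: rank ker ∂_1 − rank ∂_2 = (24 − 7) − 15 = 2, and the invariant factors of ∂_2 are all 1, so H_1 ≅ Z^2.
  H_2: rank ker ∂_2 − rank ∂_3 = (16 − 15) − 0 = 1, and there is no ∂_3, so H_2 ≅ Z.

(K is a triangulation of the torus T^2.)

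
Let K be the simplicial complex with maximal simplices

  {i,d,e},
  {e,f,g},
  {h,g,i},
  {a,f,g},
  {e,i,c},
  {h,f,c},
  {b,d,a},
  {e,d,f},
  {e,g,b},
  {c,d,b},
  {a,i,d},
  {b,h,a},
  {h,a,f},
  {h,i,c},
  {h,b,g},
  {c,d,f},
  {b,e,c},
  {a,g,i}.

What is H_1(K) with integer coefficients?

Order the vertices as a < b < c < d < e < f < g < h < i. Listing each simplex with vertices in this order, K has dimension 2 with simplices:

  0-simplices (9): a, b, c, d, e, f, g, h, i
  1-simplices (27): ab, ad, af, ag, ah, ai, bc, bd, be, bg, bh, cd, ce, cf, ch, ci, de, df, di, ef, eg, ei, fg, fh, gh, gi, hi
  2-simplices (18): abd, abh, adi, afg, afh, agi, bcd, bce, beg, bgh, cdf, cei, cfh, chi, def, dei, efg, ghi

Hence C_0 ≅ Z^9, C_1 ≅ Z^27, C_2 ≅ Z^18.

The boundary map ∂_1: C_1 → C_0 sends each edge [p,q] (with p < q) to q − p.
As a 9×27 matrix over Z this has rank 8, with invariant factors (1,1,1,1,1,1,1,1).

The boundary map ∂_2: C_2 → C_1 maps a triangle to the signed sum of its edges. For instance
  ∂cdf = df − cf + cd,
  ∂chi = hi − ci + ch.
The resulting 27×18 matrix has rank 18, and its Smith normal form has invariant factors (1,1,1,1,1,1,1,1,1,1,1,1,1,1,1,1,1,2).

Now H_k = ker ∂_k / im ∂_{k+1}, so:

  H_1: rank ker ∂_1 − rank ∂_2 = (27 − 8) − 18 = 1, and ∂_2 has invariant factor 2 > 1, so H_1 = Z ⊕ Z/2Z.

(K is a triangulation of the Klein bottle.)

H_1 = Z ⊕ Z/2Z.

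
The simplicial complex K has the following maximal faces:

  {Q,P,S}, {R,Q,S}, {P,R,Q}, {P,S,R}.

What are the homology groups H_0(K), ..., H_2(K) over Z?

Order the vertices as P < Q < R < S. Listing each simplex with vertices in this order, K has dimension 2 with simplices:

  0-simplices (4): P, Q, R, S
  1-simplices (6): PQ, PR, PS, QR, QS, RS
  2-simplices (4): PQR, PQS, PRS, QRS

so the chain groups are C_0 ≅ Z^4, C_1 ≅ Z^6, C_2 ≅ Z^4.

Boundary ∂_1: C_1 → C_0 is given by ∂[p,q] = [q] − [p].
This gives a 4×6 integer matrix of rank 3; reducing to Smith normal form yields diagonal entries (1,1,1).

Boundary ∂_2: C_2 → C_1 acts by ∂[p,q,r] = [q,r] − [p,r] + [p,q]. For instance
  ∂PQS = QS − PS + PQ,
  ∂PQR = QR − PR + PQ.
The resulting 6×4 matrix has rank 3, and its Smith normal form has invariant factors (1,1,1).

From H_k ≅ ker(∂_k) / im(∂_{k+1}) we obtain:

  H_0: rank C_0 − rank ∂_1 = 4 − 3 = 1, and the invariant factors of ∂_1 are all 1, so H_0 = Z.
  H_1: rank ker ∂_1 − rank ∂_2 = (6 − 3) − 3 = 0, and the invariant factors of ∂_2 are all 1, so H_1 = 0.
  H_2: rank ker ∂_2 − rank ∂_3 = (4 − 3) − 0 = 1, and there is no ∂_3, so H_2 = Z.

(K is a triangulation of the 2-sphere S^2.)

H_0 ≅ Z,  H_1 = 0,  H_2 ≅ Z.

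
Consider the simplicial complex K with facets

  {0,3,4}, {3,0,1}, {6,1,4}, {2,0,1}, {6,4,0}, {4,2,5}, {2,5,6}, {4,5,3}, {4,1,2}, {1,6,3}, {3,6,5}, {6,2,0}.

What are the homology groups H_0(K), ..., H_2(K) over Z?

We work with the vertex ordering 0 < 1 < 2 < 3 < 4 < 5 < 6. The simplices of K, each written with vertices in increasing order, are:

  0-simplices (7): [0], [1], [2], [3], [4], [5], [6]
  1-simplices (18): [0,1], [0,2], [0,3], [0,4], [0,6], [1,2], [1,3], [1,4], [1,6], [2,4], [2,5], [2,6], [3,4], [3,5], [3,6], [4,5], [4,6], [5,6]
  2-simplices (12): [0,1,2], [0,1,3], [0,2,6], [0,3,4], [0,4,6], [1,2,4], [1,3,6], [1,4,6], [2,4,5], [2,5,6], [3,4,5], [3,5,6]

so the chain groups are C_0 ≅ Z^7, C_1 ≅ Z^18, C_2 ≅ Z^12.

Boundary ∂_1: C_1 → C_0 sends each edge [p,q] (with p < q) to q − p. For instance
  ∂[2,4] = [4] − [2].
The 7×18 boundary matrix has rank 6 and Smith normal form diag(1,1,1,1,1,1).

The boundary map ∂_2: C_2 → C_1 sends each 2-simplex [p,q,r] to [q,r] − [p,r] + [p,q]. For instance
  ∂[1,2,4] = [2,4] − [1,4] + [1,2],
  ∂[1,4,6] = [4,6] − [1,6] + [1,4].
The 18×12 boundary matrix has rank 12 and Smith normal form diag(1,1,1,1,1,1,1,1,1,1,1,2).

Reading off H_k = ker ∂_k / im ∂_{k+1}:

  H_0: rank C_0 − rank ∂_1 = 7 − 6 = 1, and the invariant factors of ∂_1 are all 1, so H_0 ≅ Z.
  H_1: rank ker ∂_1 − rank ∂_2 = (18 − 6) − 12 = 0, and ∂_2 has invariant factor 2 > 1, so H_1 ≅ Z/2.
  H_2: rank ker ∂_2 − rank ∂_3 = (12 − 12) − 0 = 0, and there is no ∂_3, so H_2 ≅ 0.

As a check, the Euler characteristic is 7 − 18 + 12 = 1, which agrees with 1 − 0 + 0 = 1.

H_0 ≅ Z,  H_1 ≅ Z/2,  H_2 = 0.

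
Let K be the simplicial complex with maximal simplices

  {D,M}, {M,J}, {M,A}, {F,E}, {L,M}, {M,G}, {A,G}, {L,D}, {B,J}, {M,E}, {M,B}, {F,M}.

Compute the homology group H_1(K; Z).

H_1 = Z^4.

We work with the vertex ordering A < B < D < E < F < G < J < L < M. The simplices of K, each written with vertices in increasing order, are:

  0-simplices (9): A, B, D, E, F, G, J, L, M
  1-simplices (12): AG, AM, BJ, BM, DL, DM, EF, EM, FM, GM, JM, LM

so the chain groups are C_0 ≅ Z^9, C_1 ≅ Z^12.

Boundary ∂_1: C_1 → C_0 maps an edge to its endpoints' difference, ∂[p,q] = q − p.
The 9×12 boundary matrix has rank 8 and Smith normal form diag(1,1,1,1,1,1,1,1).

Computing H_k = (kernel of ∂_k) / (image of ∂_{k+1}):

  H_1: rank ker ∂_1 − rank ∂_2 = (12 − 8) − 0 = 4, and there is no ∂_2, so H_1 = Z^4.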